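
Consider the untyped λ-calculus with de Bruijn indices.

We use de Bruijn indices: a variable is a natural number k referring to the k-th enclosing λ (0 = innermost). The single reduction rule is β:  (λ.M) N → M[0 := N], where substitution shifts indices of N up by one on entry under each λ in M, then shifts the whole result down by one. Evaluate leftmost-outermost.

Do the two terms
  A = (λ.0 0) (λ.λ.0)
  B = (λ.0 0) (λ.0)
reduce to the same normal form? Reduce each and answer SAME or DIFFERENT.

Term A:
  start: (λ.0 0) (λ.λ.0)
  →1  (λ.λ.0) (λ.λ.0)
  →2  λ.0

Term B:
  start: (λ.0 0) (λ.0)
  →1  (λ.0) (λ.0)
  →2  λ.0

Answer: SAME — A ⇓ λ.0, B ⇓ λ.0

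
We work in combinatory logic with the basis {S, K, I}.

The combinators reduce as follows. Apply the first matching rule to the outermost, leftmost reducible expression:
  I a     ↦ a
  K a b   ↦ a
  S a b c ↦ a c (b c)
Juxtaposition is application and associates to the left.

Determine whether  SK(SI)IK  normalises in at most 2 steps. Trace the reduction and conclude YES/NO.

  start: SK(SI)IK
  step 1: KI(SII)K
  step 2: IK

Answer: NO — after 2 steps the term is IK, not yet normal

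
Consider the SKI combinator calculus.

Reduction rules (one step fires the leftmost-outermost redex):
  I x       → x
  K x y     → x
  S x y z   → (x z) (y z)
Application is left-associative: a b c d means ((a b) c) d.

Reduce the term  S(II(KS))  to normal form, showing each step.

  start: S(II(KS))
  →1  S(I(KS))
  →2  S(KS)

Answer: normal form = S(KS)  (in 2 steps)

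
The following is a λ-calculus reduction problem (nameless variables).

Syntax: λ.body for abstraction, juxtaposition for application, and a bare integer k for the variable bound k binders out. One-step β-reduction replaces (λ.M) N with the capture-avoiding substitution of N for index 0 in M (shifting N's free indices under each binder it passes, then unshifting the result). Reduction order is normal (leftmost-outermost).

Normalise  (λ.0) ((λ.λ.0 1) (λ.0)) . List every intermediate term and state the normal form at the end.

Answer: normal form = λ.0 (λ.0)  (in 2 steps)

Reduction:
  start: (λ.0) ((λ.λ.0 1) (λ.0))
  step 1: (λ.λ.0 1) (λ.0)
  step 2: λ.0 (λ.0)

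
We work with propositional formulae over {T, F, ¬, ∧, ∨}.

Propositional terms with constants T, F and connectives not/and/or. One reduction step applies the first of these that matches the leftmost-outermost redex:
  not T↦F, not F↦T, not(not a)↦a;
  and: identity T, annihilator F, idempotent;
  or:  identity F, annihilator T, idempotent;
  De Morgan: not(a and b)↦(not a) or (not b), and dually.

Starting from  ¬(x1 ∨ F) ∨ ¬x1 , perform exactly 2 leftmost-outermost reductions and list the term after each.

  start: ¬(x1 ∨ F) ∨ ¬x1
  →1  (¬x1 ∧ ¬F) ∨ ¬x1
  →2  (¬x1 ∧ T) ∨ ¬x1

Answer: after 2 steps: (¬x1 ∧ T) ∨ ¬x1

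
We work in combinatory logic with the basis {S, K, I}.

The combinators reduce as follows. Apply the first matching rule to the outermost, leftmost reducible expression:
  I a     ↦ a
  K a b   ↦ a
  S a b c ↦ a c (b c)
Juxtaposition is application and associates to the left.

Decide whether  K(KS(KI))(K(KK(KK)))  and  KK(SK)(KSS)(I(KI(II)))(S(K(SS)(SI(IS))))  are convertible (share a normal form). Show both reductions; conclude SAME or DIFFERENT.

Answer: DIFFERENT — A ⇓ S, B ⇓ S(S(SS))

Working:
Term A:
  start: K(KS(KI))(K(KK(KK)))
  →1  KS(KI)
  →2  S

Term B:
  start: KK(SK)(KSS)(I(KI(II)))(S(K(SS)(SI(IS))))
  →1  K(KSS)(I(KI(II)))(S(K(SS)(SI(IS))))
  →2  KSS(S(K(SS)(SI(IS))))
  →3  S(S(K(SS)(SI(IS))))
  →4  S(S(SS))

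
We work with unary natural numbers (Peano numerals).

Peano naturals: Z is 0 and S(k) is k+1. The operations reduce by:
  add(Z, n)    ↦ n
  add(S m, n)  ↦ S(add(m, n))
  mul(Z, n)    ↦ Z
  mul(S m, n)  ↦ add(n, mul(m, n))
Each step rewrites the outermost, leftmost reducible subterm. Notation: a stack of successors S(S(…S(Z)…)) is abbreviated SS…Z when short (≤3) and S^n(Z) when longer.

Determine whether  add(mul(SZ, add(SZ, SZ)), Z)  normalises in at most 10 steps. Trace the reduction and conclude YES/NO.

Answer: YES — reaches normal form SSZ in 10 ≤ 10 steps

Reduction:
  start: add(mul(SZ, add(SZ, SZ)), Z)
  [1] add(add(add(SZ, SZ), mul(Z, add(SZ, SZ))), Z)
  [2] add(add(S(add(Z, SZ)), mul(Z, add(SZ, SZ))), Z)
  [3] add(S(add(add(Z, SZ), mul(Z, add(SZ, SZ)))), Z)
  [4] S(add(add(add(Z, SZ), mul(Z, add(SZ, SZ))), Z))
  [5] S(add(add(SZ, mul(Z, add(SZ, SZ))), Z))
  [6] S(add(S(add(Z, mul(Z, add(SZ, SZ)))), Z))
  [7] S(S(add(add(Z, mul(Z, add(SZ, SZ))), Z)))
  [8] S(S(add(mul(Z, add(SZ, SZ)), Z)))
  [9] S(S(add(Z, Z)))
  [10] SSZ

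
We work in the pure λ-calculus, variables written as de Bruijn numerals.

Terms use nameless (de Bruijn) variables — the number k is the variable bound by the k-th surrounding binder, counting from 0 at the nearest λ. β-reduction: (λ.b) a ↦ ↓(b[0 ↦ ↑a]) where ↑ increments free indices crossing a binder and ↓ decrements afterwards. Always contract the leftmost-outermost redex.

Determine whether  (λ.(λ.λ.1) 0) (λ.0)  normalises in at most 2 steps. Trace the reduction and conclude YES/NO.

Answer: YES — reaches normal form λ.λ.0 in 2 ≤ 2 steps

Working:
  start: (λ.(λ.λ.1) 0) (λ.0)
  step 1: (λ.λ.1) (λ.0)
  step 2: λ.λ.0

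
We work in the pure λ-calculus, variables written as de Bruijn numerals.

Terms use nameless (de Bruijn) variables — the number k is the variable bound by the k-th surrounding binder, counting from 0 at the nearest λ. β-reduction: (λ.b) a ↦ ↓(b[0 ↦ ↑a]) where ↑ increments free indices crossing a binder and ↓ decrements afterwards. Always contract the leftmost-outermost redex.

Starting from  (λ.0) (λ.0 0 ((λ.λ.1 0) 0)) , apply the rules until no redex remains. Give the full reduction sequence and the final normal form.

Answer: normal form = λ.0 0 (λ.1 0)  (in 2 steps)

Reduction:
  start: (λ.0) (λ.0 0 ((λ.λ.1 0) 0))
  →1  λ.0 0 ((λ.λ.1 0) 0)
  →2  λ.0 0 (λ.1 0)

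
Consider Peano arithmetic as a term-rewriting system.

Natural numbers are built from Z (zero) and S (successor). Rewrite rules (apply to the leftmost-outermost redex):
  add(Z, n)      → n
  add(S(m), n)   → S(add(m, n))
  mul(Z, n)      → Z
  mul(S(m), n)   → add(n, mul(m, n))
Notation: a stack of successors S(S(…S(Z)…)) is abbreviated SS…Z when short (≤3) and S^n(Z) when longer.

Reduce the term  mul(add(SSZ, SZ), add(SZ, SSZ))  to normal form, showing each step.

  start: mul(add(SSZ, SZ), add(SZ, SSZ))
  →1  mul(S(add(SZ, SZ)), add(SZ, SSZ))
  →2  add(add(SZ, SSZ), mul(add(SZ, SZ), add(SZ, SSZ)))
  →3  add(S(add(Z, SSZ)), mul(add(SZ, SZ), add(SZ, SSZ)))
  →4  S(add(add(Z, SSZ), mul(add(SZ, SZ), add(SZ, SSZ))))
  →5  S(add(SSZ, mul(add(SZ, SZ), add(SZ, SSZ))))
  →6  S(S(add(SZ, mul(add(SZ, SZ), add(SZ, SSZ)))))
  →7  S(S(S(add(Z, mul(add(SZ, SZ), add(SZ, SSZ))))))
  →8  S(S(S(mul(add(SZ, SZ), add(SZ, SSZ)))))
  →9  S(S(S(mul(S(add(Z, SZ)), add(SZ, SSZ)))))
  →10  S(S(S(add(add(SZ, SSZ), mul(add(Z, SZ), add(SZ, SSZ))))))
  →11  S(S(S(add(S(add(Z, SSZ)), mul(add(Z, SZ), add(SZ, SSZ))))))
  →12  S(S(S(S(add(add(Z, SSZ), mul(add(Z, SZ), add(SZ, SSZ)))))))
  →13  S(S(S(S(add(SSZ, mul(add(Z, SZ), add(SZ, SSZ)))))))
  →14  S(S(S(S(S(add(SZ, mul(add(Z, SZ), add(SZ, SSZ))))))))
  →15  S(S(S(S(S(S(add(Z, mul(add(Z, SZ), add(SZ, SSZ)))))))))
  →16  S(S(S(S(S(S(mul(add(Z, SZ), add(SZ, SSZ))))))))
  →17  S(S(S(S(S(S(mul(SZ, add(SZ, SSZ))))))))
  →18  S(S(S(S(S(S(add(add(SZ, SSZ), mul(Z, add(SZ, SSZ)))))))))
  →19  S(S(S(S(S(S(add(S(add(Z, SSZ)), mul(Z, add(SZ, SSZ)))))))))
  →20  S(S(S(S(S(S(S(add(add(Z, SSZ), mul(Z, add(SZ, SSZ))))))))))
  →21  S(S(S(S(S(S(S(add(SSZ, mul(Z, add(SZ, SSZ))))))))))
  →22  S(S(S(S(S(S(S(S(add(SZ, mul(Z, add(SZ, SSZ)))))))))))
  →23  S(S(S(S(S(S(S(S(S(add(Z, mul(Z, add(SZ, SSZ))))))))))))
  →24  S(S(S(S(S(S(S(S(S(mul(Z, add(SZ, SSZ)))))))))))
  →25  S^9(Z)

Answer: normal form = S^9(Z)  (in 25 steps)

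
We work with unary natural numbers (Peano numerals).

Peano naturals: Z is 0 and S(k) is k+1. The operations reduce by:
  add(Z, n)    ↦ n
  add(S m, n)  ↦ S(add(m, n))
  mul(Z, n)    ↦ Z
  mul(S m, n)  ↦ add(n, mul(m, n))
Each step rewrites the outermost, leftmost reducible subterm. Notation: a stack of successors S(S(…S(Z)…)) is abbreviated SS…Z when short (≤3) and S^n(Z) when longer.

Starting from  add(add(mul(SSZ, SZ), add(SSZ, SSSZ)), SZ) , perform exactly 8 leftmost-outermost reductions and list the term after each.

  start: add(add(mul(SSZ, SZ), add(SSZ, SSSZ)), SZ)
  →1  add(add(add(SZ, mul(SZ, SZ)), add(SSZ, SSSZ)), SZ)
  →2  add(add(S(add(Z, mul(SZ, SZ))), add(SSZ, SSSZ)), SZ)
  →3  add(S(add(add(Z, mul(SZ, SZ)), add(SSZ, SSSZ))), SZ)
  →4  S(add(add(add(Z, mul(SZ, SZ)), add(SSZ, SSSZ)), SZ))
  →5  S(add(add(mul(SZ, SZ), add(SSZ, SSSZ)), SZ))
  →6  S(add(add(add(SZ, mul(Z, SZ)), add(SSZ, SSSZ)), SZ))
  →7  S(add(add(S(add(Z, mul(Z, SZ))), add(SSZ, SSSZ)), SZ))
  →8  S(add(S(add(add(Z, mul(Z, SZ)), add(SSZ, SSSZ))), SZ))

Answer: after 8 steps: S(add(S(add(add(Z, mul(Z, SZ)), add(SSZ, SSSZ))), SZ))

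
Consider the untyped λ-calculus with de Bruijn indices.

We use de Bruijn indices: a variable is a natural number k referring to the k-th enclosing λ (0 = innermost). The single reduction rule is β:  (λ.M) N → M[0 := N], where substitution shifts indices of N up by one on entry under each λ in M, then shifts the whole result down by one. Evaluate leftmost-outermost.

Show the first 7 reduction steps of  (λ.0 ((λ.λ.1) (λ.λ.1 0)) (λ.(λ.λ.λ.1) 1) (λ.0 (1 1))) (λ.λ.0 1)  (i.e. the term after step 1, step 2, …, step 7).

  start: (λ.0 ((λ.λ.1) (λ.λ.1 0)) (λ.(λ.λ.λ.1) 1) (λ.0 (1 1))) (λ.λ.0 1)
  →1  (λ.λ.0 1) ((λ.λ.1) (λ.λ.1 0)) (λ.(λ.λ.λ.1) (λ.λ.0 1)) (λ.0 ((λ.λ.0 1) (λ.λ.0 1)))
  →2  (λ.0 ((λ.λ.1) (λ.λ.1 0))) (λ.(λ.λ.λ.1) (λ.λ.0 1)) (λ.0 ((λ.λ.0 1) (λ.λ.0 1)))
  →3  (λ.(λ.λ.λ.1) (λ.λ.0 1)) ((λ.λ.1) (λ.λ.1 0)) (λ.0 ((λ.λ.0 1) (λ.λ.0 1)))
  →4  (λ.λ.λ.1) (λ.λ.0 1) (λ.0 ((λ.λ.0 1) (λ.λ.0 1)))
  →5  (λ.λ.1) (λ.0 ((λ.λ.0 1) (λ.λ.0 1)))
  →6  λ.λ.0 ((λ.λ.0 1) (λ.λ.0 1))
  →7  λ.λ.0 (λ.0 (λ.λ.0 1))

Answer: after 7 steps: λ.λ.0 (λ.0 (λ.λ.0 1))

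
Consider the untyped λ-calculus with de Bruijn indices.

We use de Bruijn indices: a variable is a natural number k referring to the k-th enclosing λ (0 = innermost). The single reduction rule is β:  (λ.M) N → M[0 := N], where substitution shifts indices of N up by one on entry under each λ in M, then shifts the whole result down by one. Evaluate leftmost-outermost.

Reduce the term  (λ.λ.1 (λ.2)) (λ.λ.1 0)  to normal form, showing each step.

Answer: normal form = λ.λ.λ.λ.1 0  (in 3 steps)

Reduction:
  start: (λ.λ.1 (λ.2)) (λ.λ.1 0)
  [1] λ.(λ.λ.1 0) (λ.λ.λ.1 0)
  [2] λ.λ.(λ.λ.λ.1 0) 0
  [3] λ.λ.λ.λ.1 0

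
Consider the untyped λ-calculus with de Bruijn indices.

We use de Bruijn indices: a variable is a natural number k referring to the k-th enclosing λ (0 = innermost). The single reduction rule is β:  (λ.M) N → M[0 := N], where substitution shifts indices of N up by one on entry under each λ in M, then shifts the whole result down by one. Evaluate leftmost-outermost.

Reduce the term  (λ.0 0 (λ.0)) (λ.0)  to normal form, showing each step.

  start: (λ.0 0 (λ.0)) (λ.0)
  →1  (λ.0) (λ.0) (λ.0)
  →2  (λ.0) (λ.0)
  →3  λ.0

Answer: normal form = λ.0  (in 3 steps)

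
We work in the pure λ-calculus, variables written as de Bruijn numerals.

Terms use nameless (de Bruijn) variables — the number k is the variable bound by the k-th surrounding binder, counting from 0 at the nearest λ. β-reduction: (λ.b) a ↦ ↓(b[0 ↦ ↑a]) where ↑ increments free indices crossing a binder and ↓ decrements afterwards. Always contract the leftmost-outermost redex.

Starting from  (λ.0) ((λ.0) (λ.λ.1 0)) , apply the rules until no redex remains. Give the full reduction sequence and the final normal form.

  start: (λ.0) ((λ.0) (λ.λ.1 0))
  →1  (λ.0) (λ.λ.1 0)
  →2  λ.λ.1 0

Answer: normal form = λ.λ.1 0  (in 2 steps)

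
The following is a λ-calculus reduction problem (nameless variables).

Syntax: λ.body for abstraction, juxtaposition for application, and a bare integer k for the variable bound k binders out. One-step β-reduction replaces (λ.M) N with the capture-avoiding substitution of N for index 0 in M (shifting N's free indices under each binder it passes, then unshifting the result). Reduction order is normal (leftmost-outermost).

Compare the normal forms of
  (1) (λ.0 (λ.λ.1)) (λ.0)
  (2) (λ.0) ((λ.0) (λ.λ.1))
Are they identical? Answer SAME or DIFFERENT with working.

Term A:
  start: (λ.0 (λ.λ.1)) (λ.0)
  [1] (λ.0) (λ.λ.1)
  [2] λ.λ.1

Term B:
  start: (λ.0) ((λ.0) (λ.λ.1))
  [1] (λ.0) (λ.λ.1)
  [2] λ.λ.1

Answer: SAME — A ⇓ λ.λ.1, B ⇓ λ.λ.1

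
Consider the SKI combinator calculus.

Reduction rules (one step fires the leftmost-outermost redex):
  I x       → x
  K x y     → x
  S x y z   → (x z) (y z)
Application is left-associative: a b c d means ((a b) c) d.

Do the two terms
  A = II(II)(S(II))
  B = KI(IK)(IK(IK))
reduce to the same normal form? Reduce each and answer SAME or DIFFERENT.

Term A:
  start: II(II)(S(II))
  →1  I(II)(S(II))
  →2  II(S(II))
  →3  I(S(II))
  →4  S(II)
  →5  SI

Term B:
  start: KI(IK)(IK(IK))
  →1  I(IK(IK))
  →2  IK(IK)
  →3  K(IK)
  →4  KK

Answer: DIFFERENT — A ⇓ SI, B ⇓ KK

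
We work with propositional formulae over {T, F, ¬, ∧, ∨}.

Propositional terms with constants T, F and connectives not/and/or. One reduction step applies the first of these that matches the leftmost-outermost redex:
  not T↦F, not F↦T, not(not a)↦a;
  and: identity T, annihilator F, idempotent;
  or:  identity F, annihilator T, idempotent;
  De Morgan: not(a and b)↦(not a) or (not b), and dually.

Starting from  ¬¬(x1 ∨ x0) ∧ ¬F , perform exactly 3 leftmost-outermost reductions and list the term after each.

  start: ¬¬(x1 ∨ x0) ∧ ¬F
  step 1: (x1 ∨ x0) ∧ ¬F
  step 2: (x1 ∨ x0) ∧ T
  step 3: x1 ∨ x0

Answer: after 3 steps: x1 ∨ x0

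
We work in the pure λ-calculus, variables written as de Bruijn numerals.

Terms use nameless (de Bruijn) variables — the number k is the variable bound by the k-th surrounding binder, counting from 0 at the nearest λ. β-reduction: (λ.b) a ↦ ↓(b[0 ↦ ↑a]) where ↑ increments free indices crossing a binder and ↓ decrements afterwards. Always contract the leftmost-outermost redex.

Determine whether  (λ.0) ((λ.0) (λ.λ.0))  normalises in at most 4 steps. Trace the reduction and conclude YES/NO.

  start: (λ.0) ((λ.0) (λ.λ.0))
  step 1: (λ.0) (λ.λ.0)
  step 2: λ.λ.0

Answer: YES — reaches normal form λ.λ.0 in 2 ≤ 4 steps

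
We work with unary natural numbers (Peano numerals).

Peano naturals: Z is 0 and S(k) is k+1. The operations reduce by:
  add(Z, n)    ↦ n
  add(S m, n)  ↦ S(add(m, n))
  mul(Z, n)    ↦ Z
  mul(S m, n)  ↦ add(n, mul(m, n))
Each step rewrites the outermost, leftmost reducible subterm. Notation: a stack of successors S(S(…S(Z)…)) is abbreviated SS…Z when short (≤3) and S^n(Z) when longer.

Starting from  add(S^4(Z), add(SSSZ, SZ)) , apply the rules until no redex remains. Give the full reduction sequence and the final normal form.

Answer: normal form = S^8(Z)  (in 9 steps)

Derivation:
  start: add(S^4(Z), add(SSSZ, SZ))
  step 1: S(add(SSSZ, add(SSSZ, SZ)))
  step 2: S(S(add(SSZ, add(SSSZ, SZ))))
  step 3: S(S(S(add(SZ, add(SSSZ, SZ)))))
  step 4: S(S(S(S(add(Z, add(SSSZ, SZ))))))
  step 5: S(S(S(S(add(SSSZ, SZ)))))
  step 6: S(S(S(S(S(add(SSZ, SZ))))))
  step 7: S(S(S(S(S(S(add(SZ, SZ)))))))
  step 8: S(S(S(S(S(S(S(add(Z, SZ))))))))
  step 9: S^8(Z)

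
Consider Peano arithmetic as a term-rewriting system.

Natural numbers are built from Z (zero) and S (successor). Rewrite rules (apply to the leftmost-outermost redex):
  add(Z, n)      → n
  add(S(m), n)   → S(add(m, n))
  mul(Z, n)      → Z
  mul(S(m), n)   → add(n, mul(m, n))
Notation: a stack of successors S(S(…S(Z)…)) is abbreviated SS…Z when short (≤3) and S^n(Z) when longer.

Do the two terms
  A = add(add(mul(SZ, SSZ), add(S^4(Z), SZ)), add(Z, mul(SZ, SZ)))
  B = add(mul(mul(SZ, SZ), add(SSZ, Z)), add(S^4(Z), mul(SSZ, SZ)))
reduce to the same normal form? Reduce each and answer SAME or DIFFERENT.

Answer: SAME — A ⇓ S^8(Z), B ⇓ S^8(Z)

Derivation:
Term A:
  start: add(add(mul(SZ, SSZ), add(S^4(Z), SZ)), add(Z, mul(SZ, SZ)))
  step 1: add(add(add(SSZ, mul(Z, SSZ)), add(S^4(Z), SZ)), add(Z, mul(SZ, SZ)))
  step 2: add(add(S(add(SZ, mul(Z, SSZ))), add(S^4(Z), SZ)), add(Z, mul(SZ, SZ)))
  step 3: add(S(add(add(SZ, mul(Z, SSZ)), add(S^4(Z), SZ))), add(Z, mul(SZ, SZ)))
  step 4: S(add(add(add(SZ, mul(Z, SSZ)), add(S^4(Z), SZ)), add(Z, mul(SZ, SZ))))
  step 5: S(add(add(S(add(Z, mul(Z, SSZ))), add(S^4(Z), SZ)), add(Z, mul(SZ, SZ))))
  step 6: S(add(S(add(add(Z, mul(Z, SSZ)), add(S^4(Z), SZ))), add(Z, mul(SZ, SZ))))
  step 7: S(S(add(add(add(Z, mul(Z, SSZ)), add(S^4(Z), SZ)), add(Z, mul(SZ, SZ)))))
  step 8: S(S(add(add(mul(Z, SSZ), add(S^4(Z), SZ)), add(Z, mul(SZ, SZ)))))
  step 9: S(S(add(add(Z, add(S^4(Z), SZ)), add(Z, mul(SZ, SZ)))))
  step 10: S(S(add(add(S^4(Z), SZ), add(Z, mul(SZ, SZ)))))
  step 11: S(S(add(S(add(SSSZ, SZ)), add(Z, mul(SZ, SZ)))))
  step 12: S(S(S(add(add(SSSZ, SZ), add(Z, mul(SZ, SZ))))))
  step 13: S(S(S(add(S(add(SSZ, SZ)), add(Z, mul(SZ, SZ))))))
  step 14: S(S(S(S(add(add(SSZ, SZ), add(Z, mul(SZ, SZ)))))))
  step 15: S(S(S(S(add(S(add(SZ, SZ)), add(Z, mul(SZ, SZ)))))))
  step 16: S(S(S(S(S(add(add(SZ, SZ), add(Z, mul(SZ, SZ))))))))
  step 17: S(S(S(S(S(add(S(add(Z, SZ)), add(Z, mul(SZ, SZ))))))))
  step 18: S(S(S(S(S(S(add(add(Z, SZ), add(Z, mul(SZ, SZ)))))))))
  step 19: S(S(S(S(S(S(add(SZ, add(Z, mul(SZ, SZ)))))))))
  step 20: S(S(S(S(S(S(S(add(Z, add(Z, mul(SZ, SZ))))))))))
  step 21: S(S(S(S(S(S(S(add(Z, mul(SZ, SZ)))))))))
  step 22: S(S(S(S(S(S(S(mul(SZ, SZ))))))))
  step 23: S(S(S(S(S(S(S(add(SZ, mul(Z, SZ)))))))))
  step 24: S(S(S(S(S(S(S(S(add(Z, mul(Z, SZ))))))))))
  step 25: S(S(S(S(S(S(S(S(mul(Z, SZ)))))))))
  step 26: S^8(Z)

Term B:
  start: add(mul(mul(SZ, SZ), add(SSZ, Z)), add(S^4(Z), mul(SSZ, SZ)))
  step 1: add(mul(add(SZ, mul(Z, SZ)), add(SSZ, Z)), add(S^4(Z), mul(SSZ, SZ)))
  step 2: add(mul(S(add(Z, mul(Z, SZ))), add(SSZ, Z)), add(S^4(Z), mul(SSZ, SZ)))
  step 3: add(add(add(SSZ, Z), mul(add(Z, mul(Z, SZ)), add(SSZ, Z))), add(S^4(Z), mul(SSZ, SZ)))
  step 4: add(add(S(add(SZ, Z)), mul(add(Z, mul(Z, SZ)), add(SSZ, Z))), add(S^4(Z), mul(SSZ, SZ)))
  step 5: add(S(add(add(SZ, Z), mul(add(Z, mul(Z, SZ)), add(SSZ, Z)))), add(S^4(Z), mul(SSZ, SZ)))
  step 6: S(add(add(add(SZ, Z), mul(add(Z, mul(Z, SZ)), add(SSZ, Z))), add(S^4(Z), mul(SSZ, SZ))))
  step 7: S(add(add(S(add(Z, Z)), mul(add(Z, mul(Z, SZ)), add(SSZ, Z))), add(S^4(Z), mul(SSZ, SZ))))
  step 8: S(add(S(add(add(Z, Z), mul(add(Z, mul(Z, SZ)), add(SSZ, Z)))), add(S^4(Z), mul(SSZ, SZ))))
  step 9: S(S(add(add(add(Z, Z), mul(add(Z, mul(Z, SZ)), add(SSZ, Z))), add(S^4(Z), mul(SSZ, SZ)))))
  step 10: S(S(add(add(Z, mul(add(Z, mul(Z, SZ)), add(SSZ, Z))), add(S^4(Z), mul(SSZ, SZ)))))
  step 11: S(S(add(mul(add(Z, mul(Z, SZ)), add(SSZ, Z)), add(S^4(Z), mul(SSZ, SZ)))))
  step 12: S(S(add(mul(mul(Z, SZ), add(SSZ, Z)), add(S^4(Z), mul(SSZ, SZ)))))
  step 13: S(S(add(mul(Z, add(SSZ, Z)), add(S^4(Z), mul(SSZ, SZ)))))
  step 14: S(S(add(Z, add(S^4(Z), mul(SSZ, SZ)))))
  step 15: S(S(add(S^4(Z), mul(SSZ, SZ))))
  step 16: S(S(S(add(SSSZ, mul(SSZ, SZ)))))
  step 17: S(S(S(S(add(SSZ, mul(SSZ, SZ))))))
  step 18: S(S(S(S(S(add(SZ, mul(SSZ, SZ)))))))
  step 19: S(S(S(S(S(S(add(Z, mul(SSZ, SZ))))))))
  step 20: S(S(S(S(S(S(mul(SSZ, SZ)))))))
  step 21: S(S(S(S(S(S(add(SZ, mul(SZ, SZ))))))))
  step 22: S(S(S(S(S(S(S(add(Z, mul(SZ, SZ)))))))))
  step 23: S(S(S(S(S(S(S(mul(SZ, SZ))))))))
  step 24: S(S(S(S(S(S(S(add(SZ, mul(Z, SZ)))))))))
  step 25: S(S(S(S(S(S(S(S(add(Z, mul(Z, SZ))))))))))
  step 26: S(S(S(S(S(S(S(S(mul(Z, SZ)))))))))
  step 27: S^8(Z)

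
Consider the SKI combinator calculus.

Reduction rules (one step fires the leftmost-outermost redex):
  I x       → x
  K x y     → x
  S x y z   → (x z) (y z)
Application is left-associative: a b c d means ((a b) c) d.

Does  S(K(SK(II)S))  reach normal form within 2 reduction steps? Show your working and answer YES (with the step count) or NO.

  start: S(K(SK(II)S))
  [1] S(K(KS(IIS)))
  [2] S(KS)

Answer: YES — reaches normal form S(KS) in 2 ≤ 2 steps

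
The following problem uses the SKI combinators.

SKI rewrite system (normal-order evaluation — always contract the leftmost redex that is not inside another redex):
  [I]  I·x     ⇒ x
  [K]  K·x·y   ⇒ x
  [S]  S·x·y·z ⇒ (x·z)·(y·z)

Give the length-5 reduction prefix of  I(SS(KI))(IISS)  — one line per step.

  start: I(SS(KI))(IISS)
  step 1: SS(KI)(IISS)
  step 2: S(IISS)(KI(IISS))
  step 3: S(ISS)(KI(IISS))
  step 4: S(SS)(KI(IISS))
  step 5: S(SS)I

Answer: after 5 steps: S(SS)I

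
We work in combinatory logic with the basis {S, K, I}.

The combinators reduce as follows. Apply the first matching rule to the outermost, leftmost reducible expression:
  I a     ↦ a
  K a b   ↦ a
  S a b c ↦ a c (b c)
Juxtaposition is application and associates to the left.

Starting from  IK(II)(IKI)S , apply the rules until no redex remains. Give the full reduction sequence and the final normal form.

  start: IK(II)(IKI)S
  step 1: K(II)(IKI)S
  step 2: IIS
  step 3: IS
  step 4: S

Answer: normal form = S  (in 4 steps)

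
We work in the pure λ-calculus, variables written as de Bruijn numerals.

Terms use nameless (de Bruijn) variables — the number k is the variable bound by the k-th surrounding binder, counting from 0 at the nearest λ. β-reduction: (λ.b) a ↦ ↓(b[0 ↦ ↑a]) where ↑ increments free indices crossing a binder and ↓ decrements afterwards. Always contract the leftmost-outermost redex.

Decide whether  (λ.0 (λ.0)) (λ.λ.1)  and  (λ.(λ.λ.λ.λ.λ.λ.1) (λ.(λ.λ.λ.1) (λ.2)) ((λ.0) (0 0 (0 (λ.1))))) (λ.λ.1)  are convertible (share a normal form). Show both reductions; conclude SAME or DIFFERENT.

Term A:
  start: (λ.0 (λ.0)) (λ.λ.1)
  step 1: (λ.λ.1) (λ.0)
  step 2: λ.λ.0

Term B:
  start: (λ.(λ.λ.λ.λ.λ.λ.1) (λ.(λ.λ.λ.1) (λ.2)) ((λ.0) (0 0 (0 (λ.1))))) (λ.λ.1)
  step 1: (λ.λ.λ.λ.λ.λ.1) (λ.(λ.λ.λ.1) (λ.λ.λ.1)) ((λ.0) ((λ.λ.1) (λ.λ.1) ((λ.λ.1) (λ.λ.λ.1))))
  step 2: (λ.λ.λ.λ.λ.1) ((λ.0) ((λ.λ.1) (λ.λ.1) ((λ.λ.1) (λ.λ.λ.1))))
  step 3: λ.λ.λ.λ.1

Answer: DIFFERENT — A ⇓ λ.λ.0, B ⇓ λ.λ.λ.λ.1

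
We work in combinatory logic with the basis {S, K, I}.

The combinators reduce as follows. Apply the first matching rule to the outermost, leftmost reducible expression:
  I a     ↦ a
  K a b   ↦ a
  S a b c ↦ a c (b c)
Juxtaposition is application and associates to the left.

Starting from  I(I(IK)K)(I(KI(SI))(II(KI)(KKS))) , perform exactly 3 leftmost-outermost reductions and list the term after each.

Answer: after 3 steps: KK(I(KI(SI))(II(KI)(KKS)))

Reduction:
  start: I(I(IK)K)(I(KI(SI))(II(KI)(KKS)))
  →1  I(IK)K(I(KI(SI))(II(KI)(KKS)))
  →2  IKK(I(KI(SI))(II(KI)(KKS)))
  →3  KK(I(KI(SI))(II(KI)(KKS)))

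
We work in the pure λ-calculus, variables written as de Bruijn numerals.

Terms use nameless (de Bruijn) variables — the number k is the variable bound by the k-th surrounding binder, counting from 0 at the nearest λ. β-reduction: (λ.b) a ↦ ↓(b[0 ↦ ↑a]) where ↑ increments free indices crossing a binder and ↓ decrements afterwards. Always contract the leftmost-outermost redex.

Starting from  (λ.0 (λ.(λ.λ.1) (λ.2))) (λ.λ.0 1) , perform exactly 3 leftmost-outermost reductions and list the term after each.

  start: (λ.0 (λ.(λ.λ.1) (λ.2))) (λ.λ.0 1)
  step 1: (λ.λ.0 1) (λ.(λ.λ.1) (λ.λ.λ.0 1))
  step 2: λ.0 (λ.(λ.λ.1) (λ.λ.λ.0 1))
  step 3: λ.0 (λ.λ.λ.λ.λ.0 1)

Answer: after 3 steps: λ.0 (λ.λ.λ.λ.λ.0 1)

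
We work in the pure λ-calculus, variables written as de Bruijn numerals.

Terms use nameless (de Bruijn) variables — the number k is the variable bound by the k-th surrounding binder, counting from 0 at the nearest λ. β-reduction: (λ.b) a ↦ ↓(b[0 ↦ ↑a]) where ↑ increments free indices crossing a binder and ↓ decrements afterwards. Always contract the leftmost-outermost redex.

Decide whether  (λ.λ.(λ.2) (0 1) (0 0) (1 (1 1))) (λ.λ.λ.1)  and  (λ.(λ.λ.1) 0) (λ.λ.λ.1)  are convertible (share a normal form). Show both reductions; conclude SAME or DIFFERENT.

Answer: SAME — A ⇓ λ.λ.λ.λ.1, B ⇓ λ.λ.λ.λ.1

Derivation:
Term A:
  start: (λ.λ.(λ.2) (0 1) (0 0) (1 (1 1))) (λ.λ.λ.1)
  [1] λ.(λ.λ.λ.λ.1) (0 (λ.λ.λ.1)) (0 0) ((λ.λ.λ.1) ((λ.λ.λ.1) (λ.λ.λ.1)))
  [2] λ.(λ.λ.λ.1) (0 0) ((λ.λ.λ.1) ((λ.λ.λ.1) (λ.λ.λ.1)))
  [3] λ.(λ.λ.1) ((λ.λ.λ.1) ((λ.λ.λ.1) (λ.λ.λ.1)))
  [4] λ.λ.(λ.λ.λ.1) ((λ.λ.λ.1) (λ.λ.λ.1))
  [5] λ.λ.λ.λ.1

Term B:
  start: (λ.(λ.λ.1) 0) (λ.λ.λ.1)
  [1] (λ.λ.1) (λ.λ.λ.1)
  [2] λ.λ.λ.λ.1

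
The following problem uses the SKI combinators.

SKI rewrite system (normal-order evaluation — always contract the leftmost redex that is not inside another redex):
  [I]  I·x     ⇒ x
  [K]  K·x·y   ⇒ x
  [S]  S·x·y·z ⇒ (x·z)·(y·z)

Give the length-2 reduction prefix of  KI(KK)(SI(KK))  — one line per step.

  start: KI(KK)(SI(KK))
  step 1: I(SI(KK))
  step 2: SI(KK)

Answer: after 2 steps: SI(KK)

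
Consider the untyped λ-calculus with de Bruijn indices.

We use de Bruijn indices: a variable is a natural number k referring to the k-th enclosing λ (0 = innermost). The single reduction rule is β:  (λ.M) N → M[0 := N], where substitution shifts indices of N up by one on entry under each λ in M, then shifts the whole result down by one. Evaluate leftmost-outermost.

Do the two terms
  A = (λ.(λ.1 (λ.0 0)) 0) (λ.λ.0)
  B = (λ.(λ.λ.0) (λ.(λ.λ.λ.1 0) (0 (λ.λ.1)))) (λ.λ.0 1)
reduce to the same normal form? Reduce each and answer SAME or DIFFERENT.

Answer: SAME — A ⇓ λ.0, B ⇓ λ.0

Derivation:
Term A:
  start: (λ.(λ.1 (λ.0 0)) 0) (λ.λ.0)
  [1] (λ.(λ.λ.0) (λ.0 0)) (λ.λ.0)
  [2] (λ.λ.0) (λ.0 0)
  [3] λ.0

Term B:
  start: (λ.(λ.λ.0) (λ.(λ.λ.λ.1 0) (0 (λ.λ.1)))) (λ.λ.0 1)
  [1] (λ.λ.0) (λ.(λ.λ.λ.1 0) (0 (λ.λ.1)))
  [2] λ.0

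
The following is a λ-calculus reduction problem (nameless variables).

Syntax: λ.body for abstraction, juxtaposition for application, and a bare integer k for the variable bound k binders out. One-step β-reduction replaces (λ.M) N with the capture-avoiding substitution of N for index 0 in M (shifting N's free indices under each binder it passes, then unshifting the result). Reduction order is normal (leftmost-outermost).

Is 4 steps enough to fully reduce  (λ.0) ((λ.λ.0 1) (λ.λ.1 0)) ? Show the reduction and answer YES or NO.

  start: (λ.0) ((λ.λ.0 1) (λ.λ.1 0))
  step 1: (λ.λ.0 1) (λ.λ.1 0)
  step 2: λ.0 (λ.λ.1 0)

Answer: YES — reaches normal form λ.0 (λ.λ.1 0) in 2 ≤ 4 steps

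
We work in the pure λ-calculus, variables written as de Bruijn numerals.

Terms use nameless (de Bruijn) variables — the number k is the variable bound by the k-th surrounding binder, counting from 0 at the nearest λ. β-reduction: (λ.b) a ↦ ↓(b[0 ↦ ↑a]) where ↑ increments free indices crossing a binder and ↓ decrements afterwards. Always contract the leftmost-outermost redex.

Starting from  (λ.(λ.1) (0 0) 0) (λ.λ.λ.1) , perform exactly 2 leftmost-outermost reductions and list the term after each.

  start: (λ.(λ.1) (0 0) 0) (λ.λ.λ.1)
  [1] (λ.λ.λ.λ.1) ((λ.λ.λ.1) (λ.λ.λ.1)) (λ.λ.λ.1)
  [2] (λ.λ.λ.1) (λ.λ.λ.1)

Answer: after 2 steps: (λ.λ.λ.1) (λ.λ.λ.1)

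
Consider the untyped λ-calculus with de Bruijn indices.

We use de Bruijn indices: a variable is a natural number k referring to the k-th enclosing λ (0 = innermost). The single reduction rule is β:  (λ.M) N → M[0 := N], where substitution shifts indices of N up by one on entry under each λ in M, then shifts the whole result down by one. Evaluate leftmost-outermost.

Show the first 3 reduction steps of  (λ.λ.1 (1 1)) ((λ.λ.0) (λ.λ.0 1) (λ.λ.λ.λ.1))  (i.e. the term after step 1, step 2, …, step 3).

  start: (λ.λ.1 (1 1)) ((λ.λ.0) (λ.λ.0 1) (λ.λ.λ.λ.1))
  step 1: λ.(λ.λ.0) (λ.λ.0 1) (λ.λ.λ.λ.1) ((λ.λ.0) (λ.λ.0 1) (λ.λ.λ.λ.1) ((λ.λ.0) (λ.λ.0 1) (λ.λ.λ.λ.1)))
  step 2: λ.(λ.0) (λ.λ.λ.λ.1) ((λ.λ.0) (λ.λ.0 1) (λ.λ.λ.λ.1) ((λ.λ.0) (λ.λ.0 1) (λ.λ.λ.λ.1)))
  step 3: λ.(λ.λ.λ.λ.1) ((λ.λ.0) (λ.λ.0 1) (λ.λ.λ.λ.1) ((λ.λ.0) (λ.λ.0 1) (λ.λ.λ.λ.1)))

Answer: after 3 steps: λ.(λ.λ.λ.λ.1) ((λ.λ.0) (λ.λ.0 1) (λ.λ.λ.λ.1) ((λ.λ.0) (λ.λ.0 1) (λ.λ.λ.λ.1)))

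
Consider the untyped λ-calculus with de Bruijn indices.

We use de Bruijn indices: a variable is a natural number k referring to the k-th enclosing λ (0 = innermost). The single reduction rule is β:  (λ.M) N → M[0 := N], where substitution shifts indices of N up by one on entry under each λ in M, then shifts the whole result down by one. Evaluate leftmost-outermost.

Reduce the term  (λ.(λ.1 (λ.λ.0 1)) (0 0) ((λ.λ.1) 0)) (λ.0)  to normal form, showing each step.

Answer: normal form = λ.0 (λ.λ.0)  (in 5 steps)

Reduction:
  start: (λ.(λ.1 (λ.λ.0 1)) (0 0) ((λ.λ.1) 0)) (λ.0)
  step 1: (λ.(λ.0) (λ.λ.0 1)) ((λ.0) (λ.0)) ((λ.λ.1) (λ.0))
  step 2: (λ.0) (λ.λ.0 1) ((λ.λ.1) (λ.0))
  step 3: (λ.λ.0 1) ((λ.λ.1) (λ.0))
  step 4: λ.0 ((λ.λ.1) (λ.0))
  step 5: λ.0 (λ.λ.0)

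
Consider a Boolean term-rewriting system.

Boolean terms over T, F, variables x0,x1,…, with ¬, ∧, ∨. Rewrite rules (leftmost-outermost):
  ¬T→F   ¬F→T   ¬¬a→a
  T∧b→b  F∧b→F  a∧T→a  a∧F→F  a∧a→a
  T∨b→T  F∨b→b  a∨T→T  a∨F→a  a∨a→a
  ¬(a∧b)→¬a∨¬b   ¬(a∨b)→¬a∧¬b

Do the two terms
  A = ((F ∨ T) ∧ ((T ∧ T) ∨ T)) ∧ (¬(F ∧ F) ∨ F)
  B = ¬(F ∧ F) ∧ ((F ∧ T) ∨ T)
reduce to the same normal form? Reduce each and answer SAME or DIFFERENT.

Answer: SAME — A ⇓ T, B ⇓ T

Reduction:
Term A:
  start: ((F ∨ T) ∧ ((T ∧ T) ∨ T)) ∧ (¬(F ∧ F) ∨ F)
  step 1: (T ∧ ((T ∧ T) ∨ T)) ∧ (¬(F ∧ F) ∨ F)
  step 2: ((T ∧ T) ∨ T) ∧ (¬(F ∧ F) ∨ F)
  step 3: T ∧ (¬(F ∧ F) ∨ F)
  step 4: ¬(F ∧ F) ∨ F
  step 5: ¬(F ∧ F)
  step 6: ¬F ∨ ¬F
  step 7: ¬F
  step 8: T

Term B:
  start: ¬(F ∧ F) ∧ ((F ∧ T) ∨ T)
  step 1: (¬F ∨ ¬F) ∧ ((F ∧ T) ∨ T)
  step 2: ¬F ∧ ((F ∧ T) ∨ T)
  step 3: T ∧ ((F ∧ T) ∨ T)
  step 4: (F ∧ T) ∨ T
  step 5: T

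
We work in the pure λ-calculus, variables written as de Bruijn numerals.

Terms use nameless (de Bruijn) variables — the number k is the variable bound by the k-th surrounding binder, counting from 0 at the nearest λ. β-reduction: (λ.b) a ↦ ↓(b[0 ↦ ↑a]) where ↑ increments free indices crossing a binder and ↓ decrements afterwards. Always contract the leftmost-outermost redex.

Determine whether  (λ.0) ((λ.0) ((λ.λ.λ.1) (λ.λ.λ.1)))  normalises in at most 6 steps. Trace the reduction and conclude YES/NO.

Answer: YES — reaches normal form λ.λ.1 in 3 ≤ 6 steps

Working:
  start: (λ.0) ((λ.0) ((λ.λ.λ.1) (λ.λ.λ.1)))
  step 1: (λ.0) ((λ.λ.λ.1) (λ.λ.λ.1))
  step 2: (λ.λ.λ.1) (λ.λ.λ.1)
  step 3: λ.λ.1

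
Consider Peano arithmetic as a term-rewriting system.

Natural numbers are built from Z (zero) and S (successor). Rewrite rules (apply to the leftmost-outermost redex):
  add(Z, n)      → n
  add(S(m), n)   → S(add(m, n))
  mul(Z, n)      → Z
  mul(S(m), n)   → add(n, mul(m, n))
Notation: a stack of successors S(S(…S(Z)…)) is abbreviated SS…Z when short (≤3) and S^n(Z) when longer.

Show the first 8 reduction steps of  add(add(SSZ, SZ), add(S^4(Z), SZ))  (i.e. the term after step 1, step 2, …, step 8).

  start: add(add(SSZ, SZ), add(S^4(Z), SZ))
  step 1: add(S(add(SZ, SZ)), add(S^4(Z), SZ))
  step 2: S(add(add(SZ, SZ), add(S^4(Z), SZ)))
  step 3: S(add(S(add(Z, SZ)), add(S^4(Z), SZ)))
  step 4: S(S(add(add(Z, SZ), add(S^4(Z), SZ))))
  step 5: S(S(add(SZ, add(S^4(Z), SZ))))
  step 6: S(S(S(add(Z, add(S^4(Z), SZ)))))
  step 7: S(S(S(add(S^4(Z), SZ))))
  step 8: S(S(S(S(add(SSSZ, SZ)))))

Answer: after 8 steps: S(S(S(S(add(SSSZ, SZ)))))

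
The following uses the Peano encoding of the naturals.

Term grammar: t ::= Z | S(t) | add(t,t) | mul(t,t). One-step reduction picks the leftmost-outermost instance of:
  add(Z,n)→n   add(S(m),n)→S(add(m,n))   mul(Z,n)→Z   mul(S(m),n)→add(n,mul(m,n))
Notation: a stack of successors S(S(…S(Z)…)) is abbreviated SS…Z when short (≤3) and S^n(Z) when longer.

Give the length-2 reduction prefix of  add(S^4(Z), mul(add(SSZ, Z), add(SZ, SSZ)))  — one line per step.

  start: add(S^4(Z), mul(add(SSZ, Z), add(SZ, SSZ)))
  [1] S(add(SSSZ, mul(add(SSZ, Z), add(SZ, SSZ))))
  [2] S(S(add(SSZ, mul(add(SSZ, Z), add(SZ, SSZ)))))

Answer: after 2 steps: S(S(add(SSZ, mul(add(SSZ, Z), add(SZ, SSZ)))))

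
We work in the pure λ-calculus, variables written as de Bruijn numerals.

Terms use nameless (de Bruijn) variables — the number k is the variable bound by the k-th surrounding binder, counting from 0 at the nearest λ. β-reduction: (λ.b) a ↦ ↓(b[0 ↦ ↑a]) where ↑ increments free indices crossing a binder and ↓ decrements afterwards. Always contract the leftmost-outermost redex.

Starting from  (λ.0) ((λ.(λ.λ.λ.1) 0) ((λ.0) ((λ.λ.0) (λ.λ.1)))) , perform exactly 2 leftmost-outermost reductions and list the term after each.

Answer: after 2 steps: (λ.λ.λ.1) ((λ.0) ((λ.λ.0) (λ.λ.1)))

Working:
  start: (λ.0) ((λ.(λ.λ.λ.1) 0) ((λ.0) ((λ.λ.0) (λ.λ.1))))
  [1] (λ.(λ.λ.λ.1) 0) ((λ.0) ((λ.λ.0) (λ.λ.1)))
  [2] (λ.λ.λ.1) ((λ.0) ((λ.λ.0) (λ.λ.1)))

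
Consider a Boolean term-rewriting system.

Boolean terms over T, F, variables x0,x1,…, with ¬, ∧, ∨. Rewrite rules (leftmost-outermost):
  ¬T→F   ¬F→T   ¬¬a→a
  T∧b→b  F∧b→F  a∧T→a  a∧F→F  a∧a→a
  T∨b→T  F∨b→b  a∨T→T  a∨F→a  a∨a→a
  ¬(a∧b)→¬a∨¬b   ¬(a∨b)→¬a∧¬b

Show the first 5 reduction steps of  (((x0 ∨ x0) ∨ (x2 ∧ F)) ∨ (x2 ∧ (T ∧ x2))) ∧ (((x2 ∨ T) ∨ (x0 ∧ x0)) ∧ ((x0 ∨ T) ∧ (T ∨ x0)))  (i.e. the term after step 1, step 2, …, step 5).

  start: (((x0 ∨ x0) ∨ (x2 ∧ F)) ∨ (x2 ∧ (T ∧ x2))) ∧ (((x2 ∨ T) ∨ (x0 ∧ x0)) ∧ ((x0 ∨ T) ∧ (T ∨ x0)))
  [1] ((x0 ∨ (x2 ∧ F)) ∨ (x2 ∧ (T ∧ x2))) ∧ (((x2 ∨ T) ∨ (x0 ∧ x0)) ∧ ((x0 ∨ T) ∧ (T ∨ x0)))
  [2] ((x0 ∨ F) ∨ (x2 ∧ (T ∧ x2))) ∧ (((x2 ∨ T) ∨ (x0 ∧ x0)) ∧ ((x0 ∨ T) ∧ (T ∨ x0)))
  [3] (x0 ∨ (x2 ∧ (T ∧ x2))) ∧ (((x2 ∨ T) ∨ (x0 ∧ x0)) ∧ ((x0 ∨ T) ∧ (T ∨ x0)))
  [4] (x0 ∨ (x2 ∧ x2)) ∧ (((x2 ∨ T) ∨ (x0 ∧ x0)) ∧ ((x0 ∨ T) ∧ (T ∨ x0)))
  [5] (x0 ∨ x2) ∧ (((x2 ∨ T) ∨ (x0 ∧ x0)) ∧ ((x0 ∨ T) ∧ (T ∨ x0)))

Answer: after 5 steps: (x0 ∨ x2) ∧ (((x2 ∨ T) ∨ (x0 ∧ x0)) ∧ ((x0 ∨ T) ∧ (T ∨ x0)))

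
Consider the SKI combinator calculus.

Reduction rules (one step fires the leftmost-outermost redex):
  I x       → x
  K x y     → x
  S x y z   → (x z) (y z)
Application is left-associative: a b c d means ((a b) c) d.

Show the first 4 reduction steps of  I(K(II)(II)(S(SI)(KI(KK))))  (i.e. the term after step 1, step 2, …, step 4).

  start: I(K(II)(II)(S(SI)(KI(KK))))
  [1] K(II)(II)(S(SI)(KI(KK)))
  [2] II(S(SI)(KI(KK)))
  [3] I(S(SI)(KI(KK)))
  [4] S(SI)(KI(KK))

Answer: after 4 steps: S(SI)(KI(KK))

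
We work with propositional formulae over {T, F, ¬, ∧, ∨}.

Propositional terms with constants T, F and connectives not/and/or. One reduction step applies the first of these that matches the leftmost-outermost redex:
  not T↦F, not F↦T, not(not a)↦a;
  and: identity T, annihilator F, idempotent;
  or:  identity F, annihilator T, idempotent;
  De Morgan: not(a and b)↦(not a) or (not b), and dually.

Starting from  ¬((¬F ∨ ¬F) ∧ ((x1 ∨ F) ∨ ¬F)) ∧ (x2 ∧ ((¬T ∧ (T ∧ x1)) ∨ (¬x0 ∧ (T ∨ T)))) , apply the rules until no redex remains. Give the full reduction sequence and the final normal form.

Answer: normal form = F  (in 12 steps)

Working:
  start: ¬((¬F ∨ ¬F) ∧ ((x1 ∨ F) ∨ ¬F)) ∧ (x2 ∧ ((¬T ∧ (T ∧ x1)) ∨ (¬x0 ∧ (T ∨ T))))
  [1] (¬(¬F ∨ ¬F) ∨ ¬((x1 ∨ F) ∨ ¬F)) ∧ (x2 ∧ ((¬T ∧ (T ∧ x1)) ∨ (¬x0 ∧ (T ∨ T))))
  [2] ((¬¬F ∧ ¬¬F) ∨ ¬((x1 ∨ F) ∨ ¬F)) ∧ (x2 ∧ ((¬T ∧ (T ∧ x1)) ∨ (¬x0 ∧ (T ∨ T))))
  [3] (¬¬F ∨ ¬((x1 ∨ F) ∨ ¬F)) ∧ (x2 ∧ ((¬T ∧ (T ∧ x1)) ∨ (¬x0 ∧ (T ∨ T))))
  [4] (F ∨ ¬((x1 ∨ F) ∨ ¬F)) ∧ (x2 ∧ ((¬T ∧ (T ∧ x1)) ∨ (¬x0 ∧ (T ∨ T))))
  [5] ¬((x1 ∨ F) ∨ ¬F) ∧ (x2 ∧ ((¬T ∧ (T ∧ x1)) ∨ (¬x0 ∧ (T ∨ T))))
  [6] (¬(x1 ∨ F) ∧ ¬¬F) ∧ (x2 ∧ ((¬T ∧ (T ∧ x1)) ∨ (¬x0 ∧ (T ∨ T))))
  [7] ((¬x1 ∧ ¬F) ∧ ¬¬F) ∧ (x2 ∧ ((¬T ∧ (T ∧ x1)) ∨ (¬x0 ∧ (T ∨ T))))
  [8] ((¬x1 ∧ T) ∧ ¬¬F) ∧ (x2 ∧ ((¬T ∧ (T ∧ x1)) ∨ (¬x0 ∧ (T ∨ T))))
  [9] (¬x1 ∧ ¬¬F) ∧ (x2 ∧ ((¬T ∧ (T ∧ x1)) ∨ (¬x0 ∧ (T ∨ T))))
  [10] (¬x1 ∧ F) ∧ (x2 ∧ ((¬T ∧ (T ∧ x1)) ∨ (¬x0 ∧ (T ∨ T))))
  [11] F ∧ (x2 ∧ ((¬T ∧ (T ∧ x1)) ∨ (¬x0 ∧ (T ∨ T))))
  [12] F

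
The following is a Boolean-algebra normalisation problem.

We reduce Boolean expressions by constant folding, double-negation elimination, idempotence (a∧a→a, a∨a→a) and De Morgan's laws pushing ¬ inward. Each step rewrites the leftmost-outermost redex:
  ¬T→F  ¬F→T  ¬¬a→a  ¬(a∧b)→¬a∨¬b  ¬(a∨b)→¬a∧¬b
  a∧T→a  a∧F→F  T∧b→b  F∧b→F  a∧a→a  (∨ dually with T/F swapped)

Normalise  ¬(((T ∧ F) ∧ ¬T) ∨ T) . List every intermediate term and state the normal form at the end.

Answer: normal form = F  (in 9 steps)

Reduction:
  start: ¬(((T ∧ F) ∧ ¬T) ∨ T)
  [1] ¬((T ∧ F) ∧ ¬T) ∧ ¬T
  [2] (¬(T ∧ F) ∨ ¬¬T) ∧ ¬T
  [3] ((¬T ∨ ¬F) ∨ ¬¬T) ∧ ¬T
  [4] ((F ∨ ¬F) ∨ ¬¬T) ∧ ¬T
  [5] (¬F ∨ ¬¬T) ∧ ¬T
  [6] (T ∨ ¬¬T) ∧ ¬T
  [7] T ∧ ¬T
  [8] ¬T
  [9] F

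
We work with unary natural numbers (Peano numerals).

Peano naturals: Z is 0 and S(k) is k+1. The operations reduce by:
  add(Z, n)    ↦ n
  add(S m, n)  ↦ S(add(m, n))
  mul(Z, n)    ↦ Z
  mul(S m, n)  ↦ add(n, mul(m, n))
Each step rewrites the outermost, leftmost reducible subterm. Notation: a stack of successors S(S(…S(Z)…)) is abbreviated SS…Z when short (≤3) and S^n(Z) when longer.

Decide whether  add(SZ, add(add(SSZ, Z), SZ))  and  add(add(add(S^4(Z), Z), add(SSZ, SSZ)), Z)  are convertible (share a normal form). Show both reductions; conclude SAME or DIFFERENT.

Term A:
  start: add(SZ, add(add(SSZ, Z), SZ))
  [1] S(add(Z, add(add(SSZ, Z), SZ)))
  [2] S(add(add(SSZ, Z), SZ))
  [3] S(add(S(add(SZ, Z)), SZ))
  [4] S(S(add(add(SZ, Z), SZ)))
  [5] S(S(add(S(add(Z, Z)), SZ)))
  [6] S(S(S(add(add(Z, Z), SZ))))
  [7] S(S(S(add(Z, SZ))))
  [8] S^4(Z)

Term B:
  start: add(add(add(S^4(Z), Z), add(SSZ, SSZ)), Z)
  [1] add(add(S(add(SSSZ, Z)), add(SSZ, SSZ)), Z)
  [2] add(S(add(add(SSSZ, Z), add(SSZ, SSZ))), Z)
  [3] S(add(add(add(SSSZ, Z), add(SSZ, SSZ)), Z))
  [4] S(add(add(S(add(SSZ, Z)), add(SSZ, SSZ)), Z))
  [5] S(add(S(add(add(SSZ, Z), add(SSZ, SSZ))), Z))
  [6] S(S(add(add(add(SSZ, Z), add(SSZ, SSZ)), Z)))
  [7] S(S(add(add(S(add(SZ, Z)), add(SSZ, SSZ)), Z)))
  [8] S(S(add(S(add(add(SZ, Z), add(SSZ, SSZ))), Z)))
  [9] S(S(S(add(add(add(SZ, Z), add(SSZ, SSZ)), Z))))
  [10] S(S(S(add(add(S(add(Z, Z)), add(SSZ, SSZ)), Z))))
  [11] S(S(S(add(S(add(add(Z, Z), add(SSZ, SSZ))), Z))))
  [12] S(S(S(S(add(add(add(Z, Z), add(SSZ, SSZ)), Z)))))
  [13] S(S(S(S(add(add(Z, add(SSZ, SSZ)), Z)))))
  [14] S(S(S(S(add(add(SSZ, SSZ), Z)))))
  [15] S(S(S(S(add(S(add(SZ, SSZ)), Z)))))
  [16] S(S(S(S(S(add(add(SZ, SSZ), Z))))))
  [17] S(S(S(S(S(add(S(add(Z, SSZ)), Z))))))
  [18] S(S(S(S(S(S(add(add(Z, SSZ), Z)))))))
  [19] S(S(S(S(S(S(add(SSZ, Z)))))))
  [20] S(S(S(S(S(S(S(add(SZ, Z))))))))
  [21] S(S(S(S(S(S(S(S(add(Z, Z)))))))))
  [22] S^8(Z)

Answer: DIFFERENT — A ⇓ S^4(Z), B ⇓ S^8(Z)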